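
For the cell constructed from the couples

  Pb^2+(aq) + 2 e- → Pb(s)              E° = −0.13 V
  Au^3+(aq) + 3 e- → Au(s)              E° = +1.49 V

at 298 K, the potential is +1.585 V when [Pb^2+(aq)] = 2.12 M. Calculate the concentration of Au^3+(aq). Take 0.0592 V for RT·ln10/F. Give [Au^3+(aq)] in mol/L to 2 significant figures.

0.052 M

Au³⁺/Au is the cathode (higher E°); E°cell = +1.49 − (−0.13) = +1.62 V with n = 6.
Since E = E° − (0.0592/n)·log Q, log Q = n(E° − E)/0.0592 = 3.547.
Balancing electrons gives 2 Au^3+(aq) + 3 Pb(s) → 2 Au(s) + 3 Pb^2+(aq); thus Q = [Pb^2+(aq)]^3 / [Au^3+(aq)]^2.
Substituting the known concentrations and solving, log [Au^3+(aq)] = −1.284 and [Au^3+(aq)] = 0.052 M.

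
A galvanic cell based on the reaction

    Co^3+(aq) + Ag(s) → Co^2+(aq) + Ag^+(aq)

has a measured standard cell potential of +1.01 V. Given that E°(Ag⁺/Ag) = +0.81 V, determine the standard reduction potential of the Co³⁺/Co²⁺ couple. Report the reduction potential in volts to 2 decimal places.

+1.82 V

In the reaction as written the Co³⁺/Co²⁺ couple is reduced (cathode) and Ag⁺/Ag is oxidized (anode), so E°cell = E°(Co³⁺/Co²⁺) − E°(Ag⁺/Ag).
E°(Co³⁺/Co²⁺) = E°cell + E°(anode) = +1.01 + (+0.81) = +1.82 V.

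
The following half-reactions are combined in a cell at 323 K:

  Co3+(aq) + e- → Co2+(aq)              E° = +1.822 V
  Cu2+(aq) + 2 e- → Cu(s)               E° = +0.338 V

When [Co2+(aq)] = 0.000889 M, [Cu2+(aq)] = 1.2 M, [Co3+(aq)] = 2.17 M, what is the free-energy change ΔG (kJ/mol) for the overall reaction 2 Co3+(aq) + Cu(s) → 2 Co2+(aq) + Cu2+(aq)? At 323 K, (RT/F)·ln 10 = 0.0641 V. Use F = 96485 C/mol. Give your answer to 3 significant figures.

E°cell = +1.822 − (+0.338) = +1.484 V; the balanced reaction transfers n = 2 electrons.
The reaction quotient is ([Co2+(aq)]^2·[Cu2+(aq)]) / [Co3+(aq)]^2 = 2.01×10^−7; by Nernst, E = +1.484 − (0.0641/2)(−6.696) = +1.6986 V.
Finally ΔG = −nFE = −(2)(96485 C/mol)(+1.6986 V) = −328 kJ/mol.

−328 kJ/mol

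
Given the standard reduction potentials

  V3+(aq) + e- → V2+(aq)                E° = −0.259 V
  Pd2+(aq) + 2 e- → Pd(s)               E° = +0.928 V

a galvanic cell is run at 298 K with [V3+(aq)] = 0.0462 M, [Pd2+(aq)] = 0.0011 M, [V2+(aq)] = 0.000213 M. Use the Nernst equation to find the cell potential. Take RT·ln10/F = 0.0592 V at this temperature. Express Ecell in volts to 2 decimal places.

Since E°(Pd²⁺/Pd) > E°(V³⁺/V²⁺), Pd²⁺/Pd serves as the cathode.
The standard potential is +0.928 − (−0.259) = +1.187 V and the balanced reaction transfers n = 2 electrons.
Balancing gives Pd2+(aq) + 2 V2+(aq) → Pd(s) + 2 V3+(aq); hence Q = [V3+(aq)]^2 / ([Pd2+(aq)]·[V2+(aq)]^2) = 4.28×10^7 (log Q = 7.631).
By the Nernst equation, E = +1.187 − (0.0592/2)·(7.631) = +0.96 V.

+0.96 V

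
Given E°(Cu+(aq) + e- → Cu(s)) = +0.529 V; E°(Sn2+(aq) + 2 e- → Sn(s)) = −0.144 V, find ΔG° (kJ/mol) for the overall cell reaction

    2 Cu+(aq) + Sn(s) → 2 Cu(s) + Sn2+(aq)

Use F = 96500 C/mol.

In the reaction as written Cu+(aq) is reduced, so the Cu⁺/Cu couple is the cathode and Sn²⁺/Sn is the anode.
E°cell = +0.529 − (−0.144) = +0.673 V; balancing electrons gives n = 2.
ΔG° = −nFE°cell = −(2)(96500)(+0.673) J/mol = −130 kJ/mol.

−130 kJ/mol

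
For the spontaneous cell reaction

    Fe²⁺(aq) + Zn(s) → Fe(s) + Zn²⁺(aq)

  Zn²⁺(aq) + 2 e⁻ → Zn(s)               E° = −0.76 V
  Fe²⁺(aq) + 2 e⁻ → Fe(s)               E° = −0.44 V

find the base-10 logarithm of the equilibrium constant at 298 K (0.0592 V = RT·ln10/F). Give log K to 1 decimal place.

The Fe²⁺/Fe couple is reduced (cathode); E°cell = −0.44 − (−0.76) = +0.32 V with n = 2.
At equilibrium E = 0, so log K = nE°cell / 0.0592 = (2)(+0.32) / 0.0592 = 10.8.

log K = 10.8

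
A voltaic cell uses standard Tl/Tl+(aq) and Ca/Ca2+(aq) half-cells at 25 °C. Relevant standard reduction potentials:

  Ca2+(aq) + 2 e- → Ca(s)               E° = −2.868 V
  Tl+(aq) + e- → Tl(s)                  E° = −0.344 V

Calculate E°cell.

+2.524 V

Of the two couples in this cell, the one with the more positive reduction potential is reduced at the cathode: here that is Tl⁺/Tl (−0.344 V); Ca²⁺/Ca (−2.868 V) is the anode.
E°cell = E°(cathode) − E°(anode) = −0.344 − (−2.868) = +2.524 V.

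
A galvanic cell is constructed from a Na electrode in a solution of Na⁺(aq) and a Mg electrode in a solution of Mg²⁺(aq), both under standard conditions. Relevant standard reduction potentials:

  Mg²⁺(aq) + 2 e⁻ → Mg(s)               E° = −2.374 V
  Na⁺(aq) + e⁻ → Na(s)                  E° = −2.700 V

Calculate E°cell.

+0.326 V

Of the two couples in this cell, the one with the more positive reduction potential is reduced at the cathode: here that is Mg²⁺/Mg (−2.374 V); Na⁺/Na (−2.700 V) is the anode.
E°cell = E°(cathode) − E°(anode) = −2.374 − (−2.700) = +0.326 V.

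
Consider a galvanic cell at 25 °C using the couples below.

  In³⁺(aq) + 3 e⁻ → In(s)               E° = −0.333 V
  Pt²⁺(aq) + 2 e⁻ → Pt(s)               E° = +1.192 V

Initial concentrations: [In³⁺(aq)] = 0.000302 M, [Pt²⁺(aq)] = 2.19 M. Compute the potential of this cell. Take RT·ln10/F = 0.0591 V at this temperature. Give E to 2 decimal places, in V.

+1.60 V

Pt²⁺/Pt is reduced (cathode, E° = +1.192 V) and In³⁺/In is oxidized (anode).
E°cell = +1.192 − (−0.333) = +1.525 V, with n = 6 electrons transferred.
For the overall reaction 3 Pt²⁺(aq) + 2 In(s) → 3 Pt(s) + 2 In³⁺(aq), Q = [In³⁺(aq)]^2 / [Pt²⁺(aq)]^3 = 8.68×10^−9, giving log Q = −8.061.
By the Nernst equation, E = +1.525 − (0.0591/6)·(−8.061) = +1.60 V.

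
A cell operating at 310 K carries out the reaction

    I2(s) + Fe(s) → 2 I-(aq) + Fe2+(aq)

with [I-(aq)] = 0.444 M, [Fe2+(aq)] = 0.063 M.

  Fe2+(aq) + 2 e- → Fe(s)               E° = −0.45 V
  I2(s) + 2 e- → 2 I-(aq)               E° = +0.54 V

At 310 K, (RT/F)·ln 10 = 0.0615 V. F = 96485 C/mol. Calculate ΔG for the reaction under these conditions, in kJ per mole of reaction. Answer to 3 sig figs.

The standard cell potential is +0.54 − (−0.45) = +0.99 V, with n = 2 electrons in the balanced equation.
The reaction quotient is [I-(aq)]^2·[Fe2+(aq)] = 0.0124; by Nernst, E = +0.99 − (0.0615/2)(−1.906) = +1.0486 V.
Then ΔG = −nFE = −2 × 96485 × +1.0486 J/mol = −202 kJ/mol.

−202 kJ/mol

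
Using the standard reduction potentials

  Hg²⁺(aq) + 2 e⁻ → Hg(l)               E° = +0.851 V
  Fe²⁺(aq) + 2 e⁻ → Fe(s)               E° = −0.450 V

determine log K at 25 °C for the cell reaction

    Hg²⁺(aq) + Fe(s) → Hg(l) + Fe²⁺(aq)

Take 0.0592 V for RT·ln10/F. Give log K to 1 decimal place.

log K = 44.0

The Hg²⁺/Hg couple is reduced (cathode); E°cell = +0.851 − (−0.450) = +1.301 V with n = 2.
At equilibrium E = 0, so log K = nE°cell / 0.0592 = (2)(+1.301) / 0.0592 = 44.0.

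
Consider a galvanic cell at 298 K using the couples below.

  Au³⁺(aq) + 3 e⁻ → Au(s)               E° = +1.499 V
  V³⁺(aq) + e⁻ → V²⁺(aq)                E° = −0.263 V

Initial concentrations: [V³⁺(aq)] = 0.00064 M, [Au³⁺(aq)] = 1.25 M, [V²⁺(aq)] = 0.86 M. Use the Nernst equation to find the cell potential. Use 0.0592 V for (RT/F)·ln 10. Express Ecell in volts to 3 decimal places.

+1.949 V

Au³⁺/Au is reduced (cathode, E° = +1.499 V) and V³⁺/V²⁺ is oxidized (anode).
The standard potential is +1.499 − (−0.263) = +1.762 V and the balanced reaction transfers n = 3 electrons.
Balancing gives Au³⁺(aq) + 3 V²⁺(aq) → Au(s) + 3 V³⁺(aq); hence Q = [V³⁺(aq)]^3 / ([Au³⁺(aq)]·[V²⁺(aq)]^3) = 3.3×10^−10 (log Q = −9.482).
Applying E = E° − (RT ln10/nF)·log Q gives +1.762 − (0.0592/3)(−9.482) = +1.949 V.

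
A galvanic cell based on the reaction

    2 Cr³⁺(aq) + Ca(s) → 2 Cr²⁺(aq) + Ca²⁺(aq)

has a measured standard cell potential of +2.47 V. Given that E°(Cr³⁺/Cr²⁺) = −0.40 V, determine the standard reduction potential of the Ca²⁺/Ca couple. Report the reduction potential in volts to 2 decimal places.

−2.87 V

In the reaction as written the Cr³⁺/Cr²⁺ couple is reduced (cathode) and Ca²⁺/Ca is oxidized (anode), so E°cell = E°(Cr³⁺/Cr²⁺) − E°(Ca²⁺/Ca).
E°(Ca²⁺/Ca) = E°(cathode) − E°cell = −0.40 − (+2.47) = −2.87 V.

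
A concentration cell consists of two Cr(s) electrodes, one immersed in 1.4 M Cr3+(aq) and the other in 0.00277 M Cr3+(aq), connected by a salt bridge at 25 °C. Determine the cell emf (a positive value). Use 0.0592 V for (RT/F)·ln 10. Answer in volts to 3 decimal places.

For a concentration cell E°cell = 0, since both electrodes use the same couple.
The compartment with the higher Cr3+(aq) concentration (1.4 M) acts as the cathode; ions are reduced there and produced at the dilute (0.00277 M) anode.
With n = 3, Ecell = −(0.0592/3)·log([dilute]/[conc]) = −(0.0592/3)·log(0.00277/1.4) = +0.053 V.

0.053 V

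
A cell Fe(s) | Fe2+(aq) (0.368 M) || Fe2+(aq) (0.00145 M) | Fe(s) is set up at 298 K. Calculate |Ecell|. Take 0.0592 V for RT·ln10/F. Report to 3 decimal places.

0.071 V

For a concentration cell E°cell = 0, since both electrodes use the same couple.
The compartment with the higher Fe2+(aq) concentration (0.368 M) acts as the cathode; ions are reduced there and produced at the dilute (0.00145 M) anode.
With n = 2, Ecell = −(0.0592/2)·log([dilute]/[conc]) = −(0.0592/2)·log(0.00145/0.368) = +0.071 V.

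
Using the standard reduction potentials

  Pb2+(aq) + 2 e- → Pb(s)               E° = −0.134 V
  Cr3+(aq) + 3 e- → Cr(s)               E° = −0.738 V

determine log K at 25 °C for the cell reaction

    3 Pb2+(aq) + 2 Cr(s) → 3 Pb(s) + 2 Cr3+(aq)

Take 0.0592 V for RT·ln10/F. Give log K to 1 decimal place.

log K = 61.2

The Pb²⁺/Pb couple is reduced (cathode); E°cell = −0.134 − (−0.738) = +0.604 V with n = 6.
At equilibrium E = 0, so log K = nE°cell / 0.0592 = (6)(+0.604) / 0.0592 = 61.2.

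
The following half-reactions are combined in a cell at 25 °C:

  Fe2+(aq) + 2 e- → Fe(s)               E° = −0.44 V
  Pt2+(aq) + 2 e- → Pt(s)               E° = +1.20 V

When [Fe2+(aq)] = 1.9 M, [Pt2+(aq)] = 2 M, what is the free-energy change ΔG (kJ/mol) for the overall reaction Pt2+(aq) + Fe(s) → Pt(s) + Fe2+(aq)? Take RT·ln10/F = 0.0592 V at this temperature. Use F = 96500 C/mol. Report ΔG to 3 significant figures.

With Pt²⁺/Pt reduced at the cathode, E°cell = +1.20 − (−0.44) = +1.64 V and n = 2.
Here Q = [Fe2+(aq)] / [Pt2+(aq)] = 0.95 (log Q = −0.022), giving E = +1.64 − (0.0592/2)·(−0.022) = +1.6407 V.
ΔG = −nFE = −(2)(96500)(+1.6407) J/mol = −317 kJ/mol.

−317 kJ/mol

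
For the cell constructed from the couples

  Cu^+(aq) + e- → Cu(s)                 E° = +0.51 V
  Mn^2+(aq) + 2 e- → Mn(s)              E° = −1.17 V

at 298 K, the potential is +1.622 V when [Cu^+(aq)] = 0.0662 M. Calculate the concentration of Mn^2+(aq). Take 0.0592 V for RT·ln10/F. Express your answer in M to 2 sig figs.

0.40 M

Cu⁺/Cu is the cathode (higher E°); E°cell = +0.51 − (−1.17) = +1.68 V with n = 2.
Rearranging E = E° − (0.0592/n)·log Q gives log Q = 2(+1.68 − (+1.622))/0.0592 = 1.959.
Balancing electrons gives 2 Cu^+(aq) + Mn(s) → 2 Cu(s) + Mn^2+(aq); thus Q = [Mn^2+(aq)] / [Cu^+(aq)]^2.
Solving for the unknown gives log [Mn^2+(aq)] = −0.399, so [Mn^2+(aq)] ≈ 0.40 M.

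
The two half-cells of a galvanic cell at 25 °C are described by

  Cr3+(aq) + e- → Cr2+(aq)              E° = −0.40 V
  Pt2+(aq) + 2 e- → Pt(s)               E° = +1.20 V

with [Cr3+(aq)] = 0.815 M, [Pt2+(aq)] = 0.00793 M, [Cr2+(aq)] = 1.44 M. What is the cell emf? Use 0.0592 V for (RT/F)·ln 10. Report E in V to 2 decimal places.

+1.55 V

Pt²⁺/Pt is reduced (cathode, E° = +1.20 V) and Cr³⁺/Cr²⁺ is oxidized (anode).
The standard potential is +1.20 − (−0.40) = +1.60 V and the balanced reaction transfers n = 2 electrons.
The balanced reaction is Pt2+(aq) + 2 Cr2+(aq) → Pt(s) + 2 Cr3+(aq), so Q = [Cr3+(aq)]^2 / ([Pt2+(aq)]·[Cr2+(aq)]^2) = 40.4 and log Q = 1.606.
By the Nernst equation, E = +1.60 − (0.0592/2)·(1.606) = +1.55 V.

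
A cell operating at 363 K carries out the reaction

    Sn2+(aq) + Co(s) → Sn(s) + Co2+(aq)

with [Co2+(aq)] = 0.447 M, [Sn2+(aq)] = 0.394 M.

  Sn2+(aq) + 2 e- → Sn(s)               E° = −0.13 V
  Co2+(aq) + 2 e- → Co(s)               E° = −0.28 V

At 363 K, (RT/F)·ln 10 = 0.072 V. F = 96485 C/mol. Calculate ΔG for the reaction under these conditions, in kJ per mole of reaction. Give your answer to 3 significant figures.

E°cell = −0.13 − (−0.28) = +0.15 V; the balanced reaction transfers n = 2 electrons.
The reaction quotient is [Co2+(aq)] / [Sn2+(aq)] = 1.13; by Nernst, E = +0.15 − (0.072/2)(0.055) = +0.1480 V.
ΔG = −nFE = −(2)(96485)(+0.1480) J/mol = −28.6 kJ/mol.

−28.6 kJ/mol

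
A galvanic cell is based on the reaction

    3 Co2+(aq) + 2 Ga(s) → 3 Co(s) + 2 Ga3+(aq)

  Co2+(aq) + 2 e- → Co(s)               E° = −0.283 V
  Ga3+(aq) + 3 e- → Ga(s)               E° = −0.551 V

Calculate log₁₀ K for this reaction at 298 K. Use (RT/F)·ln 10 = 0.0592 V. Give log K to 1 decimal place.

The Co²⁺/Co couple is reduced (cathode); E°cell = −0.283 − (−0.551) = +0.268 V with n = 6.
At equilibrium E = 0, so log K = nE°cell / 0.0592 = (6)(+0.268) / 0.0592 = 27.2.

log K = 27.2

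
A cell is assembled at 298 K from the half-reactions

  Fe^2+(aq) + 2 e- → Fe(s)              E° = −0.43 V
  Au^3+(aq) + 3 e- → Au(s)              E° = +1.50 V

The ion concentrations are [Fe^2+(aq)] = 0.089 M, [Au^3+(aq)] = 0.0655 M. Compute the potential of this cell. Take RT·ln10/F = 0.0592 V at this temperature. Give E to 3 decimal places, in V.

+1.938 V

Since E°(Au³⁺/Au) > E°(Fe²⁺/Fe), Au³⁺/Au serves as the cathode.
E°cell = E°cat − E°an = +1.50 − (−0.43) = +1.93 V; n = 6.
Balancing gives 2 Au^3+(aq) + 3 Fe(s) → 2 Au(s) + 3 Fe^2+(aq); hence Q = [Fe^2+(aq)]^3 / [Au^3+(aq)]^2 = 0.164 (log Q = −0.784).
Applying E = E° − (RT ln10/nF)·log Q gives +1.93 − (0.0592/6)(−0.784) = +1.938 V.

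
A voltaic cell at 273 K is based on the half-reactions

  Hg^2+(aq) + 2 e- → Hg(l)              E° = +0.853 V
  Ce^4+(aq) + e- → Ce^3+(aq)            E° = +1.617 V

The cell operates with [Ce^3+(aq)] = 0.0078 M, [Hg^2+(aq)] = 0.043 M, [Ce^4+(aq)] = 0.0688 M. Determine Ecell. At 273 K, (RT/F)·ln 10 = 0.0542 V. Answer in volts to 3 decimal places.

The Ce⁴⁺/Ce³⁺ couple has the more positive E°, so it is the cathode; Hg²⁺/Hg is the anode.
E°cell = +1.617 − (+0.853) = +0.764 V, with n = 2 electrons transferred.
For the overall reaction 2 Ce^4+(aq) + Hg(l) → 2 Ce^3+(aq) + Hg^2+(aq), Q = ([Ce^3+(aq)]^2·[Hg^2+(aq)]) / [Ce^4+(aq)]^2 = 0.000553, giving log Q = −3.258.
Applying E = E° − (RT ln10/nF)·log Q gives +0.764 − (0.0542/2)(−3.258) = +0.852 V.

+0.852 V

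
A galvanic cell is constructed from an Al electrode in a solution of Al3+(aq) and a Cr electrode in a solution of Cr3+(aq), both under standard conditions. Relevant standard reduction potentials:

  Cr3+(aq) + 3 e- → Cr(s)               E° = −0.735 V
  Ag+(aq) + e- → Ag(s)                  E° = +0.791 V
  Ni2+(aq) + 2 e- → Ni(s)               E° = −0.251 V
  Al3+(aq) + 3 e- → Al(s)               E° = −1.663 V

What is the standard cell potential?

The Cr³⁺/Cr couple has the higher E°, so Cr ion is reduced (cathode) and Al is oxidized (anode).
E°cell = E°(cathode) − E°(anode) = −0.735 − (−1.663) = +0.928 V.

+0.928 V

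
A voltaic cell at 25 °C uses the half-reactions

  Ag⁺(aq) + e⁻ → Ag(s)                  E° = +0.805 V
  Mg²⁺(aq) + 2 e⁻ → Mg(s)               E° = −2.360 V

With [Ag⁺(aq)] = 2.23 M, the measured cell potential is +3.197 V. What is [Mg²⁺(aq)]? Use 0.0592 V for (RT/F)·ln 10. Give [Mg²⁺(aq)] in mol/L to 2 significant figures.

With Ag⁺/Ag at the cathode and Mg²⁺/Mg at the anode, E°cell = +0.805 − (−2.360) = +3.165 V (n = 2).
Rearranging E = E° − (0.0592/n)·log Q gives log Q = 2(+3.165 − (+3.197))/0.0592 = −1.081.
For 2 Ag⁺(aq) + Mg(s) → 2 Ag(s) + Mg²⁺(aq), the reaction quotient is Q = [Mg²⁺(aq)] / [Ag⁺(aq)]^2.
Solving for the unknown gives log [Mg²⁺(aq)] = −0.384, so [Mg²⁺(aq)] ≈ 0.41 M.

0.41 M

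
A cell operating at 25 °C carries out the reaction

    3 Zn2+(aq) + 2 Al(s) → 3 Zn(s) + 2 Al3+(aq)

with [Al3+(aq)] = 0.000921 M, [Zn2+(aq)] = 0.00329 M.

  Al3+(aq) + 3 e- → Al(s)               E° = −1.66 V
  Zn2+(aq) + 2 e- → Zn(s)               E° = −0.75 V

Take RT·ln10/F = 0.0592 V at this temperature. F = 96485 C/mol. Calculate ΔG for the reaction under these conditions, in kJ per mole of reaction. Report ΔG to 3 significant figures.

E°cell = −0.75 − (−1.66) = +0.91 V; the balanced reaction transfers n = 6 electrons.
Here Q = [Al3+(aq)]^2 / [Zn2+(aq)]^3 = 23.8 (log Q = 1.377), giving E = +0.91 − (0.0592/6)·(1.377) = +0.8964 V.
Finally ΔG = −nFE = −(6)(96485 C/mol)(+0.8964 V) = −519 kJ/mol.

−519 kJ/mol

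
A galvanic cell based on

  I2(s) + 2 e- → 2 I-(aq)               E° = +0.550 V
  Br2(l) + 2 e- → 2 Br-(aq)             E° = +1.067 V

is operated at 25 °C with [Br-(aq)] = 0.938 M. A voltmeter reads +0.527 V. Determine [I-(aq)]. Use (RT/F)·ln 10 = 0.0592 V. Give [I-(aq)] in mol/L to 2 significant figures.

The Br₂/Br⁻ couple has the larger reduction potential, so it is the cathode: E°cell = +1.067 − (+0.550) = +0.517 V and n = 2.
Since E = E° − (0.0592/n)·log Q, log Q = n(E° − E)/0.0592 = −0.338.
Balancing electrons gives Br2(l) + 2 I-(aq) → 2 Br-(aq) + I2(s); thus Q = [Br-(aq)]^2 / [I-(aq)]^2.
Solving for the unknown gives log [I-(aq)] = 0.141, so [I-(aq)] ≈ 1.4 M.

1.4 M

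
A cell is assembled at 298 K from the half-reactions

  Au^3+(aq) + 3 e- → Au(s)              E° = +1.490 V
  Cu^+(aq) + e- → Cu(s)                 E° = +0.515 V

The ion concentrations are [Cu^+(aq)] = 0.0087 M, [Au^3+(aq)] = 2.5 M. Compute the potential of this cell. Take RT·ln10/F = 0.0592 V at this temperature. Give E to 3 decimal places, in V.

The Au³⁺/Au couple has the more positive E°, so it is the cathode; Cu⁺/Cu is the anode.
E°cell = E°cat − E°an = +1.490 − (+0.515) = +0.975 V; n = 3.
For the overall reaction Au^3+(aq) + 3 Cu(s) → Au(s) + 3 Cu^+(aq), Q = [Cu^+(aq)]^3 / [Au^3+(aq)] = 2.63×10^−7, giving log Q = −6.579.
Applying E = E° − (RT ln10/nF)·log Q gives +0.975 − (0.0592/3)(−6.579) = +1.105 V.

+1.105 V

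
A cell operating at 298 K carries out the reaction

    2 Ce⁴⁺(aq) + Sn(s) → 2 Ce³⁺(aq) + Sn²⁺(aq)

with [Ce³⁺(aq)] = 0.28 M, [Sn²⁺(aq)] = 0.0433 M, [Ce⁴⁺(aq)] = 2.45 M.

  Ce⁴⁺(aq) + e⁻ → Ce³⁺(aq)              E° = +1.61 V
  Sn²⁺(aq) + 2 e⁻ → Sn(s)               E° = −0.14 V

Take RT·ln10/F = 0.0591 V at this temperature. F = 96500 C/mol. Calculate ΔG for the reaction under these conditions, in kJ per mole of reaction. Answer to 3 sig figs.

−356 kJ/mol

With Ce⁴⁺/Ce³⁺ reduced at the cathode, E°cell = +1.61 − (−0.14) = +1.75 V and n = 2.
Here Q = ([Ce³⁺(aq)]^2·[Sn²⁺(aq)]) / [Ce⁴⁺(aq)]^2 = 0.000566 (log Q = −3.248), giving E = +1.75 − (0.0591/2)·(−3.248) = +1.8460 V.
Then ΔG = −nFE = −2 × 96500 × +1.8460 J/mol = −356 kJ/mol.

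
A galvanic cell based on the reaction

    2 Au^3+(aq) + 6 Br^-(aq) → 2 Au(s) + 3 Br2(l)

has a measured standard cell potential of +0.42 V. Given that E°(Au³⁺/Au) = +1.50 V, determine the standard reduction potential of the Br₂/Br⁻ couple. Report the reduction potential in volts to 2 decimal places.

In the reaction as written the Au³⁺/Au couple is reduced (cathode) and Br₂/Br⁻ is oxidized (anode), so E°cell = E°(Au³⁺/Au) − E°(Br₂/Br⁻).
E°(Br₂/Br⁻) = E°(cathode) − E°cell = +1.50 − (+0.42) = +1.08 V.

+1.08 V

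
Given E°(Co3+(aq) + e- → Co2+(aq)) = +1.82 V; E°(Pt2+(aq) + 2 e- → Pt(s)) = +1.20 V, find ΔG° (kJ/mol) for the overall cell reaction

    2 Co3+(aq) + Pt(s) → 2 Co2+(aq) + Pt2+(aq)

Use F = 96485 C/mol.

In the reaction as written Co3+(aq) is reduced, so the Co³⁺/Co²⁺ couple is the cathode and Pt²⁺/Pt is the anode.
E°cell = +1.82 − (+1.20) = +0.62 V; balancing electrons gives n = 2.
ΔG° = −nFE°cell = −(2)(96485)(+0.62) J/mol = −120 kJ/mol.

−120 kJ/mol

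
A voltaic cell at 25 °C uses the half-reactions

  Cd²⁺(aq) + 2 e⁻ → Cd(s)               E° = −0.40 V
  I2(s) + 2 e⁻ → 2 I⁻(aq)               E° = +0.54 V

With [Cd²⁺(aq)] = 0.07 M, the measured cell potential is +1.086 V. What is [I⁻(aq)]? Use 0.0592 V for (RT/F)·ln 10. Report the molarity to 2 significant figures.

I₂/I⁻ is the cathode (higher E°); E°cell = +0.54 − (−0.40) = +0.94 V with n = 2.
Since E = E° − (0.0592/n)·log Q, log Q = n(E° − E)/0.0592 = −4.932.
The balanced reaction is I2(s) + Cd(s) → 2 I⁻(aq) + Cd²⁺(aq), so Q = [I⁻(aq)]^2·[Cd²⁺(aq)].
Isolating [I⁻(aq)] in Q = 10^{−4.932} yields log [I⁻(aq)] = −1.889, i.e. 0.013 M.

0.013 M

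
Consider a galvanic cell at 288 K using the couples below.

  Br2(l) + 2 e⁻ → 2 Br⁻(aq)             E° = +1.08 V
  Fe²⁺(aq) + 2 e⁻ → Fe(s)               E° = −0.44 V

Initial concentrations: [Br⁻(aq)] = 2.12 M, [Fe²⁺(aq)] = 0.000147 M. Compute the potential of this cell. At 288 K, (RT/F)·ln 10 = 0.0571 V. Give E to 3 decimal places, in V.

The Br₂/Br⁻ couple has the more positive E°, so it is the cathode; Fe²⁺/Fe is the anode.
The standard potential is +1.08 − (−0.44) = +1.52 V and the balanced reaction transfers n = 2 electrons.
For the overall reaction Br2(l) + Fe(s) → 2 Br⁻(aq) + Fe²⁺(aq), Q = [Br⁻(aq)]^2·[Fe²⁺(aq)] = 0.000661, giving log Q = −3.180.
By the Nernst equation, E = +1.52 − (0.0571/2)·(−3.180) = +1.611 V.

+1.611 V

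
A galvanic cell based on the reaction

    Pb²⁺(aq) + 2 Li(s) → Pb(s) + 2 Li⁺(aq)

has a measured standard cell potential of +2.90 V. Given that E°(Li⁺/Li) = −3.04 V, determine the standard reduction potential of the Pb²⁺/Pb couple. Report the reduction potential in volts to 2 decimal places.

In the reaction as written the Pb²⁺/Pb couple is reduced (cathode) and Li⁺/Li is oxidized (anode), so E°cell = E°(Pb²⁺/Pb) − E°(Li⁺/Li).
E°(Pb²⁺/Pb) = E°cell + E°(anode) = +2.90 + (−3.04) = −0.14 V.

−0.14 V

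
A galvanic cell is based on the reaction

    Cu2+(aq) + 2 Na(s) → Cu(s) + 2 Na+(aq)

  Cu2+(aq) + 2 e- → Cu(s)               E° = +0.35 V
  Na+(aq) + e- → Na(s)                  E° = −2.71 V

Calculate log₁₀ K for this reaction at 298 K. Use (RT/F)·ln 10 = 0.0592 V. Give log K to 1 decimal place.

log K = 103.4

The Cu²⁺/Cu couple is reduced (cathode); E°cell = +0.35 − (−2.71) = +3.06 V with n = 2.
At equilibrium E = 0, so log K = nE°cell / 0.0592 = (2)(+3.06) / 0.0592 = 103.4.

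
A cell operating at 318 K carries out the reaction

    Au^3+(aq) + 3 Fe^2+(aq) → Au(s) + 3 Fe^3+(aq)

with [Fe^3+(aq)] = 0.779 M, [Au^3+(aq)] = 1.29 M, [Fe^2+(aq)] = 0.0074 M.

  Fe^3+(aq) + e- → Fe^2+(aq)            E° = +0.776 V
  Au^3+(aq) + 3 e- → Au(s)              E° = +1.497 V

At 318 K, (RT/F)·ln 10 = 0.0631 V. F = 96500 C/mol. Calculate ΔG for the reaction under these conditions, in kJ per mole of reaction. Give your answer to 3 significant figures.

−172 kJ/mol

The standard cell potential is +1.497 − (+0.776) = +0.721 V, with n = 3 electrons in the balanced equation.
Here Q = [Fe^3+(aq)]^3 / ([Au^3+(aq)]·[Fe^2+(aq)]^3) = 9.04×10^5 (log Q = 5.956), giving E = +0.721 − (0.0631/3)·(5.956) = +0.5957 V.
Then ΔG = −nFE = −3 × 96500 × +0.5957 J/mol = −172 kJ/mol.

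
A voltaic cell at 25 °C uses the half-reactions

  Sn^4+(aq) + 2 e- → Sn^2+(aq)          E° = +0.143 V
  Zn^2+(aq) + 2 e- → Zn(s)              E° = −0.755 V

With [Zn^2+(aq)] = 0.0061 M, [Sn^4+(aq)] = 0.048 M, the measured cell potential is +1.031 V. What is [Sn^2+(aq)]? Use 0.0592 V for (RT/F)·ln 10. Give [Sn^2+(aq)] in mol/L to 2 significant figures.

With Sn⁴⁺/Sn²⁺ at the cathode and Zn²⁺/Zn at the anode, E°cell = +0.143 − (−0.755) = +0.898 V (n = 2).
From the Nernst equation, log Q = n(E° − E)/0.0592 = 2·(+0.898 − (+1.031))/0.0592 = −4.493.
Balancing electrons gives Sn^4+(aq) + Zn(s) → Sn^2+(aq) + Zn^2+(aq); thus Q = ([Sn^2+(aq)]·[Zn^2+(aq)]) / [Sn^4+(aq)].
Solving for the unknown gives log [Sn^2+(aq)] = −3.597, so [Sn^2+(aq)] ≈ 0.00025 M.

0.00025 M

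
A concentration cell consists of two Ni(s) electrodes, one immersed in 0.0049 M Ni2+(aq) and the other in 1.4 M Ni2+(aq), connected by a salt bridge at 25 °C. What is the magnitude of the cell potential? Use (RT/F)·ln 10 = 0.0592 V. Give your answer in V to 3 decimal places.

For a concentration cell E°cell = 0, since both electrodes use the same couple.
The compartment with the higher Ni2+(aq) concentration (1.4 M) acts as the cathode; ions are reduced there and produced at the dilute (0.0049 M) anode.
With n = 2, Ecell = −(0.0592/2)·log([dilute]/[conc]) = −(0.0592/2)·log(0.0049/1.4) = +0.073 V.

0.073 V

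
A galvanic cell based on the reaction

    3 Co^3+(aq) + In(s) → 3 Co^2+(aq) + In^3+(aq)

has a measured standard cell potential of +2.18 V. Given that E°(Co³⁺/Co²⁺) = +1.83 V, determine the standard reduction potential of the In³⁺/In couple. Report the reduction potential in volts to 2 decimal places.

In the reaction as written the Co³⁺/Co²⁺ couple is reduced (cathode) and In³⁺/In is oxidized (anode), so E°cell = E°(Co³⁺/Co²⁺) − E°(In³⁺/In).
E°(In³⁺/In) = E°(cathode) − E°cell = +1.83 − (+2.18) = −0.35 V.

−0.35 V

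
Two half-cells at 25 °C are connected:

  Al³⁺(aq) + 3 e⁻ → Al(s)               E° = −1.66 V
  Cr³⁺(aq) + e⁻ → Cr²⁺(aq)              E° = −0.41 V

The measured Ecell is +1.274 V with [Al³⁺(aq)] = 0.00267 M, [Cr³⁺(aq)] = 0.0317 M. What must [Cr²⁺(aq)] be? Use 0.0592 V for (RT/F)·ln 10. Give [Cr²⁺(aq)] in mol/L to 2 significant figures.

0.090 M

Cr³⁺/Cr²⁺ is the cathode (higher E°); E°cell = −0.41 − (−1.66) = +1.25 V with n = 3.
From the Nernst equation, log Q = n(E° − E)/0.0592 = 3·(+1.25 − (+1.274))/0.0592 = −1.216.
For 3 Cr³⁺(aq) + Al(s) → 3 Cr²⁺(aq) + Al³⁺(aq), the reaction quotient is Q = ([Cr²⁺(aq)]^3·[Al³⁺(aq)]) / [Cr³⁺(aq)]^3.
Substituting the known concentrations and solving, log [Cr²⁺(aq)] = −1.046 and [Cr²⁺(aq)] = 0.090 M.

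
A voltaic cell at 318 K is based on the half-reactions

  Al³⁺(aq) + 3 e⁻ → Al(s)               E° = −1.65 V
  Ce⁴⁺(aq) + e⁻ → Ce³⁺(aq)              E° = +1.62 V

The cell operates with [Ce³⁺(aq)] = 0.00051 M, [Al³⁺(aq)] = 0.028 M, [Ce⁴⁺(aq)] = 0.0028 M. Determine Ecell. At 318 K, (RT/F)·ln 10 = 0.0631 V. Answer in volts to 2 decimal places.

The Ce⁴⁺/Ce³⁺ couple has the more positive E°, so it is the cathode; Al³⁺/Al is the anode.
E°cell = E°cat − E°an = +1.62 − (−1.65) = +3.27 V; n = 3.
The balanced reaction is 3 Ce⁴⁺(aq) + Al(s) → 3 Ce³⁺(aq) + Al³⁺(aq), so Q = ([Ce³⁺(aq)]^3·[Al³⁺(aq)]) / [Ce⁴⁺(aq)]^3 = 0.000169 and log Q = −3.772.
E = E° − (0.0631/n)·log Q = +3.27 − (0.0631/3)(−3.772) = +3.35 V.

+3.35 V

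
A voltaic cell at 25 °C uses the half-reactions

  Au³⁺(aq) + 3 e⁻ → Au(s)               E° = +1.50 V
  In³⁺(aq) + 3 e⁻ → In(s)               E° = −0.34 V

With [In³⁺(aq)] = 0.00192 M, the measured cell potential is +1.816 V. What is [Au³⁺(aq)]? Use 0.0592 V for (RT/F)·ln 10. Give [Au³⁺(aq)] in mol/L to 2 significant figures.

With Au³⁺/Au at the cathode and In³⁺/In at the anode, E°cell = +1.50 − (−0.34) = +1.84 V (n = 3).
From the Nernst equation, log Q = n(E° − E)/0.0592 = 3·(+1.84 − (+1.816))/0.0592 = 1.216.
The balanced reaction is Au³⁺(aq) + In(s) → Au(s) + In³⁺(aq), so Q = [In³⁺(aq)] / [Au³⁺(aq)].
Substituting the known concentrations and solving, log [Au³⁺(aq)] = −3.933 and [Au³⁺(aq)] = 0.00012 M.

0.00012 M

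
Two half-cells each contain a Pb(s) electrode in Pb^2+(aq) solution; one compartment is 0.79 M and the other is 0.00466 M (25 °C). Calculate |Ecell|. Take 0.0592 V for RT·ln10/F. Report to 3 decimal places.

For a concentration cell E°cell = 0, since both electrodes use the same couple.
The compartment with the higher Pb^2+(aq) concentration (0.79 M) acts as the cathode; ions are reduced there and produced at the dilute (0.00466 M) anode.
With n = 2, Ecell = −(0.0592/2)·log([dilute]/[conc]) = −(0.0592/2)·log(0.00466/0.79) = +0.066 V.

0.066 V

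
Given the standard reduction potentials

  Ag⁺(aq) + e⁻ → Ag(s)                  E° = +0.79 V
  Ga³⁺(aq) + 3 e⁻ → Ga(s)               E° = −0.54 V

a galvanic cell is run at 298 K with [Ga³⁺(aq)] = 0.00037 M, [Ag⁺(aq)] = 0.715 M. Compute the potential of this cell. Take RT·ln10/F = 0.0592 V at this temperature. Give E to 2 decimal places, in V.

Ag⁺/Ag is reduced (cathode, E° = +0.79 V) and Ga³⁺/Ga is oxidized (anode).
E°cell = E°cat − E°an = +0.79 − (−0.54) = +1.33 V; n = 3.
Balancing gives 3 Ag⁺(aq) + Ga(s) → 3 Ag(s) + Ga³⁺(aq); hence Q = [Ga³⁺(aq)] / [Ag⁺(aq)]^3 = 0.00101 (log Q = −2.995).
E = E° − (0.0592/n)·log Q = +1.33 − (0.0592/3)(−2.995) = +1.39 V.

+1.39 V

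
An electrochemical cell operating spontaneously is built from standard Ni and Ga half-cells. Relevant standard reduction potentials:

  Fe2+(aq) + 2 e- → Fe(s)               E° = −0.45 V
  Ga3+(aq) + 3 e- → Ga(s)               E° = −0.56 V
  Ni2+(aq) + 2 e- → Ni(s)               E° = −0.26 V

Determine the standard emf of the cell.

The Ni²⁺/Ni couple has the higher E°, so Ni ion is reduced (cathode) and Ga is oxidized (anode).
E°cell = E°(cathode) − E°(anode) = −0.26 − (−0.56) = +0.30 V.

+0.30 V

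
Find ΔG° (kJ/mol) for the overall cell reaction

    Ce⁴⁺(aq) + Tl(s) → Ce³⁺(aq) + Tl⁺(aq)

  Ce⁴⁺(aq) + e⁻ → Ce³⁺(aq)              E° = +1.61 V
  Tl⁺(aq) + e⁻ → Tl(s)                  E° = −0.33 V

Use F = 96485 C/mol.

In the reaction as written Ce⁴⁺(aq) is reduced, so the Ce⁴⁺/Ce³⁺ couple is the cathode and Tl⁺/Tl is the anode.
E°cell = +1.61 − (−0.33) = +1.94 V; balancing electrons gives n = 1.
ΔG° = −nFE°cell = −(1)(96485)(+1.94) J/mol = −187 kJ/mol.

−187 kJ/mol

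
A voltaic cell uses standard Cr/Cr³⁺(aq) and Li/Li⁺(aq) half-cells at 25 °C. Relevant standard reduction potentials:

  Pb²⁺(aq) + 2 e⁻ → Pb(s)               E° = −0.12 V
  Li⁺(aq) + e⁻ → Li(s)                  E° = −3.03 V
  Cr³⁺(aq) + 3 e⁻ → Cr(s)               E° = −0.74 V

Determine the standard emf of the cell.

+2.29 V

The Cr³⁺/Cr couple has the higher E°, so Cr ion is reduced (cathode) and Li is oxidized (anode).
E°cell = E°(cathode) − E°(anode) = −0.74 − (−3.03) = +2.29 V.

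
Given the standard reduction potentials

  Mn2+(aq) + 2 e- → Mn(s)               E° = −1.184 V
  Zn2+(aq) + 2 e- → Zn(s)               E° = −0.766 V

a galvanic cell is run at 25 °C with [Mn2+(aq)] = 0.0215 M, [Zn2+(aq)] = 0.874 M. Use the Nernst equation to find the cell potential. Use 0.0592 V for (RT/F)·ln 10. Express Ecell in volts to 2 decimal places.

Zn²⁺/Zn is reduced (cathode, E° = −0.766 V) and Mn²⁺/Mn is oxidized (anode).
The standard potential is −0.766 − (−1.184) = +0.418 V and the balanced reaction transfers n = 2 electrons.
The balanced reaction is Zn2+(aq) + Mn(s) → Zn(s) + Mn2+(aq), so Q = [Mn2+(aq)] / [Zn2+(aq)] = 0.0246 and log Q = −1.609.
Applying E = E° − (RT ln10/nF)·log Q gives +0.418 − (0.0592/2)(−1.609) = +0.47 V.

+0.47 V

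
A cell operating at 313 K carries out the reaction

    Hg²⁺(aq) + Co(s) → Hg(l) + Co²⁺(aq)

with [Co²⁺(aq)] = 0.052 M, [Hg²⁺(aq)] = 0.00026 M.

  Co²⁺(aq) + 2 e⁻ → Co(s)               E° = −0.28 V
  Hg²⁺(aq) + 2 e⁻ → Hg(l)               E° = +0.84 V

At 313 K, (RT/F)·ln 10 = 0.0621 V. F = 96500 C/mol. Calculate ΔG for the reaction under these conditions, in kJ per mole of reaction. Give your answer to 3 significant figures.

The standard cell potential is +0.84 − (−0.28) = +1.12 V, with n = 2 electrons in the balanced equation.
The reaction quotient is [Co²⁺(aq)] / [Hg²⁺(aq)] = 200; by Nernst, E = +1.12 − (0.0621/2)(2.301) = +1.0486 V.
Finally ΔG = −nFE = −(2)(96500 C/mol)(+1.0486 V) = −202 kJ/mol.

−202 kJ/mol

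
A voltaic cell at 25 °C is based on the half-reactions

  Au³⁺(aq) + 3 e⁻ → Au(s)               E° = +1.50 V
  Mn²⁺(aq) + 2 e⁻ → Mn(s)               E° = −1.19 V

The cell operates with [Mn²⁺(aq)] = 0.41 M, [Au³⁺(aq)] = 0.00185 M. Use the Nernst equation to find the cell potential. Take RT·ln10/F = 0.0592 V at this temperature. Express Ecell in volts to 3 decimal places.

Au³⁺/Au is reduced (cathode, E° = +1.50 V) and Mn²⁺/Mn is oxidized (anode).
The standard potential is +1.50 − (−1.19) = +2.69 V and the balanced reaction transfers n = 6 electrons.
Balancing gives 2 Au³⁺(aq) + 3 Mn(s) → 2 Au(s) + 3 Mn²⁺(aq); hence Q = [Mn²⁺(aq)]^3 / [Au³⁺(aq)]^2 = 2.01×10^4 (log Q = 4.304).
E = E° − (0.0592/n)·log Q = +2.69 − (0.0592/6)(4.304) = +2.648 V.

+2.648 V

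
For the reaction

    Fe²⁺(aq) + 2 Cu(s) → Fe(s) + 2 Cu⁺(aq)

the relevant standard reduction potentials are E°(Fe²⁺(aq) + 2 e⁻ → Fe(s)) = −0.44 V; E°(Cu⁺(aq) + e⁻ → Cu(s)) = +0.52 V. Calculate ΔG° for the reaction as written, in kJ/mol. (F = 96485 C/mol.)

+185 kJ/mol

In the reaction as written Fe²⁺(aq) is reduced, so the Fe²⁺/Fe couple is the cathode and Cu⁺/Cu is the anode.
E°cell = −0.44 − (+0.52) = −0.96 V; balancing electrons gives n = 2.
ΔG° = −nFE°cell = −(2)(96485)(−0.96) J/mol = +185 kJ/mol.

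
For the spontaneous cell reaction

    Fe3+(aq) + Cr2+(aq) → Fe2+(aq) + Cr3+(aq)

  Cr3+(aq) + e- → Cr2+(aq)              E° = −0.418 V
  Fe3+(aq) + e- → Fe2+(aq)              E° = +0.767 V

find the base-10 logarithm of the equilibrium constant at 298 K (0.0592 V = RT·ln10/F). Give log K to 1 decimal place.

The Fe³⁺/Fe²⁺ couple is reduced (cathode); E°cell = +0.767 − (−0.418) = +1.185 V with n = 1.
At equilibrium E = 0, so log K = nE°cell / 0.0592 = (1)(+1.185) / 0.0592 = 20.0.

log K = 20.0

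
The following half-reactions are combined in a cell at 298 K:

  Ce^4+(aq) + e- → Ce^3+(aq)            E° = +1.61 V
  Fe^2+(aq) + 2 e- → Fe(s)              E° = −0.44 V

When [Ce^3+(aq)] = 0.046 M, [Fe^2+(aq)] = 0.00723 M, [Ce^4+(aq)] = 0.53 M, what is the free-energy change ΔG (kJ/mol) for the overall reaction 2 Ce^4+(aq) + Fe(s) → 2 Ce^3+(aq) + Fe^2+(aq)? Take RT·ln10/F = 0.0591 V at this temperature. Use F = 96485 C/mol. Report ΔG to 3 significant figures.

The standard cell potential is +1.61 − (−0.44) = +2.05 V, with n = 2 electrons in the balanced equation.
The reaction quotient is ([Ce^3+(aq)]^2·[Fe^2+(aq)]) / [Ce^4+(aq)]^2 = 5.45×10^−5; by Nernst, E = +2.05 − (0.0591/2)(−4.264) = +2.1760 V.
Then ΔG = −nFE = −2 × 96485 × +2.1760 J/mol = −420 kJ/mol.

−420 kJ/mol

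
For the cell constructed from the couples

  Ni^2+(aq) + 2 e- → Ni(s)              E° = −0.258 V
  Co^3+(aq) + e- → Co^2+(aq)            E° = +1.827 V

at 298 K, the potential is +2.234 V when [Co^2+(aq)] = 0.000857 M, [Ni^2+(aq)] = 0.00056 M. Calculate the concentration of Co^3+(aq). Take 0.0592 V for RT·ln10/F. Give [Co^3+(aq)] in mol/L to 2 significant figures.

Co³⁺/Co²⁺ is the cathode (higher E°); E°cell = +1.827 − (−0.258) = +2.085 V with n = 2.
Since E = E° − (0.0592/n)·log Q, log Q = n(E° − E)/0.0592 = −5.034.
Balancing electrons gives 2 Co^3+(aq) + Ni(s) → 2 Co^2+(aq) + Ni^2+(aq); thus Q = ([Co^2+(aq)]^2·[Ni^2+(aq)]) / [Co^3+(aq)]^2.
Solving for the unknown gives log [Co^3+(aq)] = −2.176, so [Co^3+(aq)] ≈ 0.0067 M.

0.0067 M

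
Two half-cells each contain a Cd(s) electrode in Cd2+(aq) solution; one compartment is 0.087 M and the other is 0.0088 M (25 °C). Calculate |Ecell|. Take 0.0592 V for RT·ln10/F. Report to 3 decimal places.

For a concentration cell E°cell = 0, since both electrodes use the same couple.
The compartment with the higher Cd2+(aq) concentration (0.087 M) acts as the cathode; ions are reduced there and produced at the dilute (0.0088 M) anode.
With n = 2, Ecell = −(0.0592/2)·log([dilute]/[conc]) = −(0.0592/2)·log(0.0088/0.087) = +0.029 V.

0.029 V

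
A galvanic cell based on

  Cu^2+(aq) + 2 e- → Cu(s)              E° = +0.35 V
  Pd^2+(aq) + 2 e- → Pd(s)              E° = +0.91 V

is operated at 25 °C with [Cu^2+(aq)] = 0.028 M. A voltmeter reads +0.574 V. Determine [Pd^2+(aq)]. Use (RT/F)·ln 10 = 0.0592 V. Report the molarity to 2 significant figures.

With Pd²⁺/Pd at the cathode and Cu²⁺/Cu at the anode, E°cell = +0.91 − (+0.35) = +0.56 V (n = 2).
From the Nernst equation, log Q = n(E° − E)/0.0592 = 2·(+0.56 − (+0.574))/0.0592 = −0.473.
Balancing electrons gives Pd^2+(aq) + Cu(s) → Pd(s) + Cu^2+(aq); thus Q = [Cu^2+(aq)] / [Pd^2+(aq)].
Isolating [Pd^2+(aq)] in Q = 10^{−0.473} yields log [Pd^2+(aq)] = −1.080, i.e. 0.083 M.

0.083 M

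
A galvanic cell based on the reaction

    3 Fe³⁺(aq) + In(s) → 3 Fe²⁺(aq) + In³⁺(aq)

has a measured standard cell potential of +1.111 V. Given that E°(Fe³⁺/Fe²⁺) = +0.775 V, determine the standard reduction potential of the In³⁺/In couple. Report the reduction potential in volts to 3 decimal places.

−0.336 V

In the reaction as written the Fe³⁺/Fe²⁺ couple is reduced (cathode) and In³⁺/In is oxidized (anode), so E°cell = E°(Fe³⁺/Fe²⁺) − E°(In³⁺/In).
E°(In³⁺/In) = E°(cathode) − E°cell = +0.775 − (+1.111) = −0.336 V.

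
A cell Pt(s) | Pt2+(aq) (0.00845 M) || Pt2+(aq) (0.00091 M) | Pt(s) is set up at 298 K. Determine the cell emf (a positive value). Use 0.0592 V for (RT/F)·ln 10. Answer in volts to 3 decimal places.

0.029 V

For a concentration cell E°cell = 0, since both electrodes use the same couple.
The compartment with the higher Pt2+(aq) concentration (0.00845 M) acts as the cathode; ions are reduced there and produced at the dilute (0.00091 M) anode.
With n = 2, Ecell = −(0.0592/2)·log([dilute]/[conc]) = −(0.0592/2)·log(0.00091/0.00845) = +0.029 V.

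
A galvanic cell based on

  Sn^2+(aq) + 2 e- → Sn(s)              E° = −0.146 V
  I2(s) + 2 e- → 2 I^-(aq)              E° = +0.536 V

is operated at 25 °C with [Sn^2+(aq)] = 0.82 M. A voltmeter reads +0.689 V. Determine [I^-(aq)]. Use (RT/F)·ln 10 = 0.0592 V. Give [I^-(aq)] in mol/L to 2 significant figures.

0.84 M

The I₂/I⁻ couple has the larger reduction potential, so it is the cathode: E°cell = +0.536 − (−0.146) = +0.682 V and n = 2.
Since E = E° − (0.0592/n)·log Q, log Q = n(E° − E)/0.0592 = −0.236.
Balancing electrons gives I2(s) + Sn(s) → 2 I^-(aq) + Sn^2+(aq); thus Q = [I^-(aq)]^2·[Sn^2+(aq)].
Isolating [I^-(aq)] in Q = 10^{−0.236} yields log [I^-(aq)] = −0.075, i.e. 0.84 M.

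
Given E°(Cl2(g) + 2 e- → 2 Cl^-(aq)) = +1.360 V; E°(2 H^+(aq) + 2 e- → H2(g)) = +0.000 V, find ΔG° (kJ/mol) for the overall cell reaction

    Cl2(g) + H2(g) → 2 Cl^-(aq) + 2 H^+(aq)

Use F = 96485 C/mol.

−262 kJ/mol

In the reaction as written Cl2(g) is reduced, so the Cl₂/Cl⁻ couple is the cathode and 2H⁺/H₂ is the anode.
E°cell = +1.360 − (+0.000) = +1.360 V; balancing electrons gives n = 2.
ΔG° = −nFE°cell = −(2)(96485)(+1.360) J/mol = −262 kJ/mol.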